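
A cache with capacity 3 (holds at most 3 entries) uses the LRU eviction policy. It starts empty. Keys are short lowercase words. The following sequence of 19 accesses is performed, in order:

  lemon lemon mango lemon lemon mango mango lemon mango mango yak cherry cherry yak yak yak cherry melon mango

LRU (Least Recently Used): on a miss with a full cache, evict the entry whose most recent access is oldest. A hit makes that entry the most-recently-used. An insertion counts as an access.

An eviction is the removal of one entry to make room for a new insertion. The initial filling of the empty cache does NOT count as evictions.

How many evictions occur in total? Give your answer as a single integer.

Answer: 3

Derivation:
LRU simulation (capacity=3):
  1. access lemon: MISS. Cache (LRU->MRU): [lemon]
  2. access lemon: HIT. Cache (LRU->MRU): [lemon]
  3. access mango: MISS. Cache (LRU->MRU): [lemon mango]
  4. access lemon: HIT. Cache (LRU->MRU): [mango lemon]
  5. access lemon: HIT. Cache (LRU->MRU): [mango lemon]
  6. access mango: HIT. Cache (LRU->MRU): [lemon mango]
  7. access mango: HIT. Cache (LRU->MRU): [lemon mango]
  8. access lemon: HIT. Cache (LRU->MRU): [mango lemon]
  9. access mango: HIT. Cache (LRU->MRU): [lemon mango]
  10. access mango: HIT. Cache (LRU->MRU): [lemon mango]
  11. access yak: MISS. Cache (LRU->MRU): [lemon mango yak]
  12. access cherry: MISS, evict lemon. Cache (LRU->MRU): [mango yak cherry]
  13. access cherry: HIT. Cache (LRU->MRU): [mango yak cherry]
  14. access yak: HIT. Cache (LRU->MRU): [mango cherry yak]
  15. access yak: HIT. Cache (LRU->MRU): [mango cherry yak]
  16. access yak: HIT. Cache (LRU->MRU): [mango cherry yak]
  17. access cherry: HIT. Cache (LRU->MRU): [mango yak cherry]
  18. access melon: MISS, evict mango. Cache (LRU->MRU): [yak cherry melon]
  19. access mango: MISS, evict yak. Cache (LRU->MRU): [cherry melon mango]
Total: 13 hits, 6 misses, 3 evictions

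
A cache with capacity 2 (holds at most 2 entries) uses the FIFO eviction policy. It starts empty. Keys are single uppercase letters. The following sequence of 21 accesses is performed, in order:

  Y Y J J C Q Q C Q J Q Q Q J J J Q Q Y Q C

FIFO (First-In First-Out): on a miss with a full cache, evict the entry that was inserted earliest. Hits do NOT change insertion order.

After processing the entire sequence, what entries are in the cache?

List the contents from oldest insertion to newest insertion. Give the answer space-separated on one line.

Answer: Q C

Derivation:
FIFO simulation (capacity=2):
  1. access Y: MISS. Cache (old->new): [Y]
  2. access Y: HIT. Cache (old->new): [Y]
  3. access J: MISS. Cache (old->new): [Y J]
  4. access J: HIT. Cache (old->new): [Y J]
  5. access C: MISS, evict Y. Cache (old->new): [J C]
  6. access Q: MISS, evict J. Cache (old->new): [C Q]
  7. access Q: HIT. Cache (old->new): [C Q]
  8. access C: HIT. Cache (old->new): [C Q]
  9. access Q: HIT. Cache (old->new): [C Q]
  10. access J: MISS, evict C. Cache (old->new): [Q J]
  11. access Q: HIT. Cache (old->new): [Q J]
  12. access Q: HIT. Cache (old->new): [Q J]
  13. access Q: HIT. Cache (old->new): [Q J]
  14. access J: HIT. Cache (old->new): [Q J]
  15. access J: HIT. Cache (old->new): [Q J]
  16. access J: HIT. Cache (old->new): [Q J]
  17. access Q: HIT. Cache (old->new): [Q J]
  18. access Q: HIT. Cache (old->new): [Q J]
  19. access Y: MISS, evict Q. Cache (old->new): [J Y]
  20. access Q: MISS, evict J. Cache (old->new): [Y Q]
  21. access C: MISS, evict Y. Cache (old->new): [Q C]
Total: 13 hits, 8 misses, 6 evictions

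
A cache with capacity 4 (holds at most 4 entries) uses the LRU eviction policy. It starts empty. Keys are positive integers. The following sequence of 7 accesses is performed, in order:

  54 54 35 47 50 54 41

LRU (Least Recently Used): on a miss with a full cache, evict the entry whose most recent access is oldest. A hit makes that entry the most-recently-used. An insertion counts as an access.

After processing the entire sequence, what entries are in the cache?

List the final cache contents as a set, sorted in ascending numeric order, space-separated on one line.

Answer: 41 47 50 54

Derivation:
LRU simulation (capacity=4):
  1. access 54: MISS. Cache (LRU->MRU): [54]
  2. access 54: HIT. Cache (LRU->MRU): [54]
  3. access 35: MISS. Cache (LRU->MRU): [54 35]
  4. access 47: MISS. Cache (LRU->MRU): [54 35 47]
  5. access 50: MISS. Cache (LRU->MRU): [54 35 47 50]
  6. access 54: HIT. Cache (LRU->MRU): [35 47 50 54]
  7. access 41: MISS, evict 35. Cache (LRU->MRU): [47 50 54 41]
Total: 2 hits, 5 misses, 1 evictions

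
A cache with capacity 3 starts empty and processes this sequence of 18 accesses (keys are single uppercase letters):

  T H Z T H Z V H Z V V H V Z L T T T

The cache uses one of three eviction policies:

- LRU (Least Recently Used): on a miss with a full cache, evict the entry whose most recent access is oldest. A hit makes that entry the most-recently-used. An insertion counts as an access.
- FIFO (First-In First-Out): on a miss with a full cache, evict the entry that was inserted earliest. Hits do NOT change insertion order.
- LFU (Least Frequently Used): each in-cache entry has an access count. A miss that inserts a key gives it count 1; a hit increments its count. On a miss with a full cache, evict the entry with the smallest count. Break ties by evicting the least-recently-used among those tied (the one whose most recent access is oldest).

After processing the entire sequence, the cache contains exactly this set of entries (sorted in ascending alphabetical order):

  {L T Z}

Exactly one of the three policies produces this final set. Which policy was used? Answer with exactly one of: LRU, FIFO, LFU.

Answer: LRU

Derivation:
Simulating under each policy and comparing final sets:
  LRU: final set = {L T Z} -> MATCHES target
  FIFO: final set = {L T V} -> differs
  LFU: final set = {T V Z} -> differs
Only LRU produces the target set.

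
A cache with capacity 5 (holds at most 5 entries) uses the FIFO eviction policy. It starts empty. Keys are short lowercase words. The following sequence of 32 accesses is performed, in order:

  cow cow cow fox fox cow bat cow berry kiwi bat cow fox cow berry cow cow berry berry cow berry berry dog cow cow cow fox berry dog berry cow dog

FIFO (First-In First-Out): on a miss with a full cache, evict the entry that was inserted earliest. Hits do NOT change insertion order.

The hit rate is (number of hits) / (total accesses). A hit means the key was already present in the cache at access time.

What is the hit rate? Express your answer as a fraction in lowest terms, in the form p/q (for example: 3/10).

FIFO simulation (capacity=5):
  1. access cow: MISS. Cache (old->new): [cow]
  2. access cow: HIT. Cache (old->new): [cow]
  3. access cow: HIT. Cache (old->new): [cow]
  4. access fox: MISS. Cache (old->new): [cow fox]
  5. access fox: HIT. Cache (old->new): [cow fox]
  6. access cow: HIT. Cache (old->new): [cow fox]
  7. access bat: MISS. Cache (old->new): [cow fox bat]
  8. access cow: HIT. Cache (old->new): [cow fox bat]
  9. access berry: MISS. Cache (old->new): [cow fox bat berry]
  10. access kiwi: MISS. Cache (old->new): [cow fox bat berry kiwi]
  11. access bat: HIT. Cache (old->new): [cow fox bat berry kiwi]
  12. access cow: HIT. Cache (old->new): [cow fox bat berry kiwi]
  13. access fox: HIT. Cache (old->new): [cow fox bat berry kiwi]
  14. access cow: HIT. Cache (old->new): [cow fox bat berry kiwi]
  15. access berry: HIT. Cache (old->new): [cow fox bat berry kiwi]
  16. access cow: HIT. Cache (old->new): [cow fox bat berry kiwi]
  17. access cow: HIT. Cache (old->new): [cow fox bat berry kiwi]
  18. access berry: HIT. Cache (old->new): [cow fox bat berry kiwi]
  19. access berry: HIT. Cache (old->new): [cow fox bat berry kiwi]
  20. access cow: HIT. Cache (old->new): [cow fox bat berry kiwi]
  21. access berry: HIT. Cache (old->new): [cow fox bat berry kiwi]
  22. access berry: HIT. Cache (old->new): [cow fox bat berry kiwi]
  23. access dog: MISS, evict cow. Cache (old->new): [fox bat berry kiwi dog]
  24. access cow: MISS, evict fox. Cache (old->new): [bat berry kiwi dog cow]
  25. access cow: HIT. Cache (old->new): [bat berry kiwi dog cow]
  26. access cow: HIT. Cache (old->new): [bat berry kiwi dog cow]
  27. access fox: MISS, evict bat. Cache (old->new): [berry kiwi dog cow fox]
  28. access berry: HIT. Cache (old->new): [berry kiwi dog cow fox]
  29. access dog: HIT. Cache (old->new): [berry kiwi dog cow fox]
  30. access berry: HIT. Cache (old->new): [berry kiwi dog cow fox]
  31. access cow: HIT. Cache (old->new): [berry kiwi dog cow fox]
  32. access dog: HIT. Cache (old->new): [berry kiwi dog cow fox]
Total: 24 hits, 8 misses, 3 evictions

Hit rate = 24/32 = 3/4

Answer: 3/4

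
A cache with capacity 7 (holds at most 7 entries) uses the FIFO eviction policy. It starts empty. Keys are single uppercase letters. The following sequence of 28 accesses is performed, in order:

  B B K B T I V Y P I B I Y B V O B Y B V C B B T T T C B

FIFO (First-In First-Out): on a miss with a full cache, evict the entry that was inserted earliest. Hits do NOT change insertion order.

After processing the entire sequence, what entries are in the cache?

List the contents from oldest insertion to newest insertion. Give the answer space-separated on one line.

FIFO simulation (capacity=7):
  1. access B: MISS. Cache (old->new): [B]
  2. access B: HIT. Cache (old->new): [B]
  3. access K: MISS. Cache (old->new): [B K]
  4. access B: HIT. Cache (old->new): [B K]
  5. access T: MISS. Cache (old->new): [B K T]
  6. access I: MISS. Cache (old->new): [B K T I]
  7. access V: MISS. Cache (old->new): [B K T I V]
  8. access Y: MISS. Cache (old->new): [B K T I V Y]
  9. access P: MISS. Cache (old->new): [B K T I V Y P]
  10. access I: HIT. Cache (old->new): [B K T I V Y P]
  11. access B: HIT. Cache (old->new): [B K T I V Y P]
  12. access I: HIT. Cache (old->new): [B K T I V Y P]
  13. access Y: HIT. Cache (old->new): [B K T I V Y P]
  14. access B: HIT. Cache (old->new): [B K T I V Y P]
  15. access V: HIT. Cache (old->new): [B K T I V Y P]
  16. access O: MISS, evict B. Cache (old->new): [K T I V Y P O]
  17. access B: MISS, evict K. Cache (old->new): [T I V Y P O B]
  18. access Y: HIT. Cache (old->new): [T I V Y P O B]
  19. access B: HIT. Cache (old->new): [T I V Y P O B]
  20. access V: HIT. Cache (old->new): [T I V Y P O B]
  21. access C: MISS, evict T. Cache (old->new): [I V Y P O B C]
  22. access B: HIT. Cache (old->new): [I V Y P O B C]
  23. access B: HIT. Cache (old->new): [I V Y P O B C]
  24. access T: MISS, evict I. Cache (old->new): [V Y P O B C T]
  25. access T: HIT. Cache (old->new): [V Y P O B C T]
  26. access T: HIT. Cache (old->new): [V Y P O B C T]
  27. access C: HIT. Cache (old->new): [V Y P O B C T]
  28. access B: HIT. Cache (old->new): [V Y P O B C T]
Total: 17 hits, 11 misses, 4 evictions

Answer: V Y P O B C T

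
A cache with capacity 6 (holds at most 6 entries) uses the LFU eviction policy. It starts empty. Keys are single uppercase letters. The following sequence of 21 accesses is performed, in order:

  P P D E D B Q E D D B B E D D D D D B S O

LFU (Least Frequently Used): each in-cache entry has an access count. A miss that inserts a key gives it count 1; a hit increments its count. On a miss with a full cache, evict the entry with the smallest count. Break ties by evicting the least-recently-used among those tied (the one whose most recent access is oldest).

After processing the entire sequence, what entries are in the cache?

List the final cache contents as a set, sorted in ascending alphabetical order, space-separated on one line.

LFU simulation (capacity=6):
  1. access P: MISS. Cache: [P(c=1)]
  2. access P: HIT, count now 2. Cache: [P(c=2)]
  3. access D: MISS. Cache: [D(c=1) P(c=2)]
  4. access E: MISS. Cache: [D(c=1) E(c=1) P(c=2)]
  5. access D: HIT, count now 2. Cache: [E(c=1) P(c=2) D(c=2)]
  6. access B: MISS. Cache: [E(c=1) B(c=1) P(c=2) D(c=2)]
  7. access Q: MISS. Cache: [E(c=1) B(c=1) Q(c=1) P(c=2) D(c=2)]
  8. access E: HIT, count now 2. Cache: [B(c=1) Q(c=1) P(c=2) D(c=2) E(c=2)]
  9. access D: HIT, count now 3. Cache: [B(c=1) Q(c=1) P(c=2) E(c=2) D(c=3)]
  10. access D: HIT, count now 4. Cache: [B(c=1) Q(c=1) P(c=2) E(c=2) D(c=4)]
  11. access B: HIT, count now 2. Cache: [Q(c=1) P(c=2) E(c=2) B(c=2) D(c=4)]
  12. access B: HIT, count now 3. Cache: [Q(c=1) P(c=2) E(c=2) B(c=3) D(c=4)]
  13. access E: HIT, count now 3. Cache: [Q(c=1) P(c=2) B(c=3) E(c=3) D(c=4)]
  14. access D: HIT, count now 5. Cache: [Q(c=1) P(c=2) B(c=3) E(c=3) D(c=5)]
  15. access D: HIT, count now 6. Cache: [Q(c=1) P(c=2) B(c=3) E(c=3) D(c=6)]
  16. access D: HIT, count now 7. Cache: [Q(c=1) P(c=2) B(c=3) E(c=3) D(c=7)]
  17. access D: HIT, count now 8. Cache: [Q(c=1) P(c=2) B(c=3) E(c=3) D(c=8)]
  18. access D: HIT, count now 9. Cache: [Q(c=1) P(c=2) B(c=3) E(c=3) D(c=9)]
  19. access B: HIT, count now 4. Cache: [Q(c=1) P(c=2) E(c=3) B(c=4) D(c=9)]
  20. access S: MISS. Cache: [Q(c=1) S(c=1) P(c=2) E(c=3) B(c=4) D(c=9)]
  21. access O: MISS, evict Q(c=1). Cache: [S(c=1) O(c=1) P(c=2) E(c=3) B(c=4) D(c=9)]
Total: 14 hits, 7 misses, 1 evictions

Answer: B D E O P S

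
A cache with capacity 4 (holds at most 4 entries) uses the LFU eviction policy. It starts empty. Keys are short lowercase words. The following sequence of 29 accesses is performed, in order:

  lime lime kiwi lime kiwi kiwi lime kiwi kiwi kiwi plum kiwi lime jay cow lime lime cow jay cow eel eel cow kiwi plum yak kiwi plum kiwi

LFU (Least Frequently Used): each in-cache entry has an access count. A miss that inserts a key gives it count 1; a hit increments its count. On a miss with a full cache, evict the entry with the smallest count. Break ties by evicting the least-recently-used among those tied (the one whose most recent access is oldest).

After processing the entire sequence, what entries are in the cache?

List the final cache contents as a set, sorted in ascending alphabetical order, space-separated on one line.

Answer: cow kiwi lime plum

Derivation:
LFU simulation (capacity=4):
  1. access lime: MISS. Cache: [lime(c=1)]
  2. access lime: HIT, count now 2. Cache: [lime(c=2)]
  3. access kiwi: MISS. Cache: [kiwi(c=1) lime(c=2)]
  4. access lime: HIT, count now 3. Cache: [kiwi(c=1) lime(c=3)]
  5. access kiwi: HIT, count now 2. Cache: [kiwi(c=2) lime(c=3)]
  6. access kiwi: HIT, count now 3. Cache: [lime(c=3) kiwi(c=3)]
  7. access lime: HIT, count now 4. Cache: [kiwi(c=3) lime(c=4)]
  8. access kiwi: HIT, count now 4. Cache: [lime(c=4) kiwi(c=4)]
  9. access kiwi: HIT, count now 5. Cache: [lime(c=4) kiwi(c=5)]
  10. access kiwi: HIT, count now 6. Cache: [lime(c=4) kiwi(c=6)]
  11. access plum: MISS. Cache: [plum(c=1) lime(c=4) kiwi(c=6)]
  12. access kiwi: HIT, count now 7. Cache: [plum(c=1) lime(c=4) kiwi(c=7)]
  13. access lime: HIT, count now 5. Cache: [plum(c=1) lime(c=5) kiwi(c=7)]
  14. access jay: MISS. Cache: [plum(c=1) jay(c=1) lime(c=5) kiwi(c=7)]
  15. access cow: MISS, evict plum(c=1). Cache: [jay(c=1) cow(c=1) lime(c=5) kiwi(c=7)]
  16. access lime: HIT, count now 6. Cache: [jay(c=1) cow(c=1) lime(c=6) kiwi(c=7)]
  17. access lime: HIT, count now 7. Cache: [jay(c=1) cow(c=1) kiwi(c=7) lime(c=7)]
  18. access cow: HIT, count now 2. Cache: [jay(c=1) cow(c=2) kiwi(c=7) lime(c=7)]
  19. access jay: HIT, count now 2. Cache: [cow(c=2) jay(c=2) kiwi(c=7) lime(c=7)]
  20. access cow: HIT, count now 3. Cache: [jay(c=2) cow(c=3) kiwi(c=7) lime(c=7)]
  21. access eel: MISS, evict jay(c=2). Cache: [eel(c=1) cow(c=3) kiwi(c=7) lime(c=7)]
  22. access eel: HIT, count now 2. Cache: [eel(c=2) cow(c=3) kiwi(c=7) lime(c=7)]
  23. access cow: HIT, count now 4. Cache: [eel(c=2) cow(c=4) kiwi(c=7) lime(c=7)]
  24. access kiwi: HIT, count now 8. Cache: [eel(c=2) cow(c=4) lime(c=7) kiwi(c=8)]
  25. access plum: MISS, evict eel(c=2). Cache: [plum(c=1) cow(c=4) lime(c=7) kiwi(c=8)]
  26. access yak: MISS, evict plum(c=1). Cache: [yak(c=1) cow(c=4) lime(c=7) kiwi(c=8)]
  27. access kiwi: HIT, count now 9. Cache: [yak(c=1) cow(c=4) lime(c=7) kiwi(c=9)]
  28. access plum: MISS, evict yak(c=1). Cache: [plum(c=1) cow(c=4) lime(c=7) kiwi(c=9)]
  29. access kiwi: HIT, count now 10. Cache: [plum(c=1) cow(c=4) lime(c=7) kiwi(c=10)]
Total: 20 hits, 9 misses, 5 evictions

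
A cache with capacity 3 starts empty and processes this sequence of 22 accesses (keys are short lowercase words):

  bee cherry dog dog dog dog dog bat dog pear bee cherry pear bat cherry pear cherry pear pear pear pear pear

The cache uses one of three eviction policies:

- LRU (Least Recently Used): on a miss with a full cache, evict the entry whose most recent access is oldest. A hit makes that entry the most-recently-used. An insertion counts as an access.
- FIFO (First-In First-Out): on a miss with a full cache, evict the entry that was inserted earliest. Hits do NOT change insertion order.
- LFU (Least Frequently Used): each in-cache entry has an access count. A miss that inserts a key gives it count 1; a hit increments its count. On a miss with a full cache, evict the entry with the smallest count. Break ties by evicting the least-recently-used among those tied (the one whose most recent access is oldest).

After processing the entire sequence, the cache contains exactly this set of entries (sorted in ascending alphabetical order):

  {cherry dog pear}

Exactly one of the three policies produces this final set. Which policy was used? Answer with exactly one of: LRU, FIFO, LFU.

Simulating under each policy and comparing final sets:
  LRU: final set = {bat cherry pear} -> differs
  FIFO: final set = {bat cherry pear} -> differs
  LFU: final set = {cherry dog pear} -> MATCHES target
Only LFU produces the target set.

Answer: LFU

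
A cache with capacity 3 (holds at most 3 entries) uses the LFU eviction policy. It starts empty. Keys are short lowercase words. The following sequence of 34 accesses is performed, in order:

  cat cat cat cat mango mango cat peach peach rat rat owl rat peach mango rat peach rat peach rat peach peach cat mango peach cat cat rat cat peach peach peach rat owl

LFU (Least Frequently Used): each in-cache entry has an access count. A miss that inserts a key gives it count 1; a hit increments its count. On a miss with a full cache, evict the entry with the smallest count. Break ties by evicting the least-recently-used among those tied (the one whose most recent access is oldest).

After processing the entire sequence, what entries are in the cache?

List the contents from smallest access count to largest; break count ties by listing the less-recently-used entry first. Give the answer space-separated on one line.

Answer: owl rat cat

Derivation:
LFU simulation (capacity=3):
  1. access cat: MISS. Cache: [cat(c=1)]
  2. access cat: HIT, count now 2. Cache: [cat(c=2)]
  3. access cat: HIT, count now 3. Cache: [cat(c=3)]
  4. access cat: HIT, count now 4. Cache: [cat(c=4)]
  5. access mango: MISS. Cache: [mango(c=1) cat(c=4)]
  6. access mango: HIT, count now 2. Cache: [mango(c=2) cat(c=4)]
  7. access cat: HIT, count now 5. Cache: [mango(c=2) cat(c=5)]
  8. access peach: MISS. Cache: [peach(c=1) mango(c=2) cat(c=5)]
  9. access peach: HIT, count now 2. Cache: [mango(c=2) peach(c=2) cat(c=5)]
  10. access rat: MISS, evict mango(c=2). Cache: [rat(c=1) peach(c=2) cat(c=5)]
  11. access rat: HIT, count now 2. Cache: [peach(c=2) rat(c=2) cat(c=5)]
  12. access owl: MISS, evict peach(c=2). Cache: [owl(c=1) rat(c=2) cat(c=5)]
  13. access rat: HIT, count now 3. Cache: [owl(c=1) rat(c=3) cat(c=5)]
  14. access peach: MISS, evict owl(c=1). Cache: [peach(c=1) rat(c=3) cat(c=5)]
  15. access mango: MISS, evict peach(c=1). Cache: [mango(c=1) rat(c=3) cat(c=5)]
  16. access rat: HIT, count now 4. Cache: [mango(c=1) rat(c=4) cat(c=5)]
  17. access peach: MISS, evict mango(c=1). Cache: [peach(c=1) rat(c=4) cat(c=5)]
  18. access rat: HIT, count now 5. Cache: [peach(c=1) cat(c=5) rat(c=5)]
  19. access peach: HIT, count now 2. Cache: [peach(c=2) cat(c=5) rat(c=5)]
  20. access rat: HIT, count now 6. Cache: [peach(c=2) cat(c=5) rat(c=6)]
  21. access peach: HIT, count now 3. Cache: [peach(c=3) cat(c=5) rat(c=6)]
  22. access peach: HIT, count now 4. Cache: [peach(c=4) cat(c=5) rat(c=6)]
  23. access cat: HIT, count now 6. Cache: [peach(c=4) rat(c=6) cat(c=6)]
  24. access mango: MISS, evict peach(c=4). Cache: [mango(c=1) rat(c=6) cat(c=6)]
  25. access peach: MISS, evict mango(c=1). Cache: [peach(c=1) rat(c=6) cat(c=6)]
  26. access cat: HIT, count now 7. Cache: [peach(c=1) rat(c=6) cat(c=7)]
  27. access cat: HIT, count now 8. Cache: [peach(c=1) rat(c=6) cat(c=8)]
  28. access rat: HIT, count now 7. Cache: [peach(c=1) rat(c=7) cat(c=8)]
  29. access cat: HIT, count now 9. Cache: [peach(c=1) rat(c=7) cat(c=9)]
  30. access peach: HIT, count now 2. Cache: [peach(c=2) rat(c=7) cat(c=9)]
  31. access peach: HIT, count now 3. Cache: [peach(c=3) rat(c=7) cat(c=9)]
  32. access peach: HIT, count now 4. Cache: [peach(c=4) rat(c=7) cat(c=9)]
  33. access rat: HIT, count now 8. Cache: [peach(c=4) rat(c=8) cat(c=9)]
  34. access owl: MISS, evict peach(c=4). Cache: [owl(c=1) rat(c=8) cat(c=9)]
Total: 23 hits, 11 misses, 8 evictions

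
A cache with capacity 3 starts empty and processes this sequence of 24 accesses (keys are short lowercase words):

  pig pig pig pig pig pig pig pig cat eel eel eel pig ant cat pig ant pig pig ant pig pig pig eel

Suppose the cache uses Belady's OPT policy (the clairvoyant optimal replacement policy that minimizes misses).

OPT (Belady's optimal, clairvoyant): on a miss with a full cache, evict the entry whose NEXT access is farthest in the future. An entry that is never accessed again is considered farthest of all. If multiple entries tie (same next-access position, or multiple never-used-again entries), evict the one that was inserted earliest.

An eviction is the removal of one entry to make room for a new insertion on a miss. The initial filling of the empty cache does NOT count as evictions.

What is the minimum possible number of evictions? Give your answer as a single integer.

OPT (Belady) simulation (capacity=3):
  1. access pig: MISS. Cache: [pig]
  2. access pig: HIT. Next use of pig: step 3. Cache: [pig]
  3. access pig: HIT. Next use of pig: step 4. Cache: [pig]
  4. access pig: HIT. Next use of pig: step 5. Cache: [pig]
  5. access pig: HIT. Next use of pig: step 6. Cache: [pig]
  6. access pig: HIT. Next use of pig: step 7. Cache: [pig]
  7. access pig: HIT. Next use of pig: step 8. Cache: [pig]
  8. access pig: HIT. Next use of pig: step 13. Cache: [pig]
  9. access cat: MISS. Cache: [pig cat]
  10. access eel: MISS. Cache: [pig cat eel]
  11. access eel: HIT. Next use of eel: step 12. Cache: [pig cat eel]
  12. access eel: HIT. Next use of eel: step 24. Cache: [pig cat eel]
  13. access pig: HIT. Next use of pig: step 16. Cache: [pig cat eel]
  14. access ant: MISS, evict eel (next use: step 24). Cache: [pig cat ant]
  15. access cat: HIT. Next use of cat: never. Cache: [pig cat ant]
  16. access pig: HIT. Next use of pig: step 18. Cache: [pig cat ant]
  17. access ant: HIT. Next use of ant: step 20. Cache: [pig cat ant]
  18. access pig: HIT. Next use of pig: step 19. Cache: [pig cat ant]
  19. access pig: HIT. Next use of pig: step 21. Cache: [pig cat ant]
  20. access ant: HIT. Next use of ant: never. Cache: [pig cat ant]
  21. access pig: HIT. Next use of pig: step 22. Cache: [pig cat ant]
  22. access pig: HIT. Next use of pig: step 23. Cache: [pig cat ant]
  23. access pig: HIT. Next use of pig: never. Cache: [pig cat ant]
  24. access eel: MISS, evict pig (next use: never). Cache: [cat ant eel]
Total: 19 hits, 5 misses, 2 evictions

Answer: 2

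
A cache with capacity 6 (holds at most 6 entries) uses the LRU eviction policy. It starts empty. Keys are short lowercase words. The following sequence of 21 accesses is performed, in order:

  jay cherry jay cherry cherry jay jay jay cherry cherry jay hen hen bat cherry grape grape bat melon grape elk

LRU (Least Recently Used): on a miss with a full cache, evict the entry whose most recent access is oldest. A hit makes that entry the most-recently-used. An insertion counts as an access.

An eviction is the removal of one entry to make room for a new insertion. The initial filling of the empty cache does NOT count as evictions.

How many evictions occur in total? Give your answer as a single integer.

LRU simulation (capacity=6):
  1. access jay: MISS. Cache (LRU->MRU): [jay]
  2. access cherry: MISS. Cache (LRU->MRU): [jay cherry]
  3. access jay: HIT. Cache (LRU->MRU): [cherry jay]
  4. access cherry: HIT. Cache (LRU->MRU): [jay cherry]
  5. access cherry: HIT. Cache (LRU->MRU): [jay cherry]
  6. access jay: HIT. Cache (LRU->MRU): [cherry jay]
  7. access jay: HIT. Cache (LRU->MRU): [cherry jay]
  8. access jay: HIT. Cache (LRU->MRU): [cherry jay]
  9. access cherry: HIT. Cache (LRU->MRU): [jay cherry]
  10. access cherry: HIT. Cache (LRU->MRU): [jay cherry]
  11. access jay: HIT. Cache (LRU->MRU): [cherry jay]
  12. access hen: MISS. Cache (LRU->MRU): [cherry jay hen]
  13. access hen: HIT. Cache (LRU->MRU): [cherry jay hen]
  14. access bat: MISS. Cache (LRU->MRU): [cherry jay hen bat]
  15. access cherry: HIT. Cache (LRU->MRU): [jay hen bat cherry]
  16. access grape: MISS. Cache (LRU->MRU): [jay hen bat cherry grape]
  17. access grape: HIT. Cache (LRU->MRU): [jay hen bat cherry grape]
  18. access bat: HIT. Cache (LRU->MRU): [jay hen cherry grape bat]
  19. access melon: MISS. Cache (LRU->MRU): [jay hen cherry grape bat melon]
  20. access grape: HIT. Cache (LRU->MRU): [jay hen cherry bat melon grape]
  21. access elk: MISS, evict jay. Cache (LRU->MRU): [hen cherry bat melon grape elk]
Total: 14 hits, 7 misses, 1 evictions

Answer: 1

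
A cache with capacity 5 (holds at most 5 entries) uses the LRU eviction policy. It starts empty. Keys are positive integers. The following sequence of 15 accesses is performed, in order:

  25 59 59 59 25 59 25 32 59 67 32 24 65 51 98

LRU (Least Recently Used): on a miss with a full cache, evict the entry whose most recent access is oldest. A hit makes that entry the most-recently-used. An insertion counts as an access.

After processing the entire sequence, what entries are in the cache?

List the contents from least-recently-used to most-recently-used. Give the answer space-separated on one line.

LRU simulation (capacity=5):
  1. access 25: MISS. Cache (LRU->MRU): [25]
  2. access 59: MISS. Cache (LRU->MRU): [25 59]
  3. access 59: HIT. Cache (LRU->MRU): [25 59]
  4. access 59: HIT. Cache (LRU->MRU): [25 59]
  5. access 25: HIT. Cache (LRU->MRU): [59 25]
  6. access 59: HIT. Cache (LRU->MRU): [25 59]
  7. access 25: HIT. Cache (LRU->MRU): [59 25]
  8. access 32: MISS. Cache (LRU->MRU): [59 25 32]
  9. access 59: HIT. Cache (LRU->MRU): [25 32 59]
  10. access 67: MISS. Cache (LRU->MRU): [25 32 59 67]
  11. access 32: HIT. Cache (LRU->MRU): [25 59 67 32]
  12. access 24: MISS. Cache (LRU->MRU): [25 59 67 32 24]
  13. access 65: MISS, evict 25. Cache (LRU->MRU): [59 67 32 24 65]
  14. access 51: MISS, evict 59. Cache (LRU->MRU): [67 32 24 65 51]
  15. access 98: MISS, evict 67. Cache (LRU->MRU): [32 24 65 51 98]
Total: 7 hits, 8 misses, 3 evictions

Answer: 32 24 65 51 98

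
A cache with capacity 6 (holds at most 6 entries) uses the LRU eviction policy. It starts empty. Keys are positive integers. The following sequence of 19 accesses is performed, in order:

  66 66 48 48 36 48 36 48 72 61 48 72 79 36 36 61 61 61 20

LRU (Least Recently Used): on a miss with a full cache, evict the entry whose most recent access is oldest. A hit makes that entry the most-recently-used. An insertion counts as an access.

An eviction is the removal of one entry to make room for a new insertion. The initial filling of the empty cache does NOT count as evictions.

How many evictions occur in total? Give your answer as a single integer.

LRU simulation (capacity=6):
  1. access 66: MISS. Cache (LRU->MRU): [66]
  2. access 66: HIT. Cache (LRU->MRU): [66]
  3. access 48: MISS. Cache (LRU->MRU): [66 48]
  4. access 48: HIT. Cache (LRU->MRU): [66 48]
  5. access 36: MISS. Cache (LRU->MRU): [66 48 36]
  6. access 48: HIT. Cache (LRU->MRU): [66 36 48]
  7. access 36: HIT. Cache (LRU->MRU): [66 48 36]
  8. access 48: HIT. Cache (LRU->MRU): [66 36 48]
  9. access 72: MISS. Cache (LRU->MRU): [66 36 48 72]
  10. access 61: MISS. Cache (LRU->MRU): [66 36 48 72 61]
  11. access 48: HIT. Cache (LRU->MRU): [66 36 72 61 48]
  12. access 72: HIT. Cache (LRU->MRU): [66 36 61 48 72]
  13. access 79: MISS. Cache (LRU->MRU): [66 36 61 48 72 79]
  14. access 36: HIT. Cache (LRU->MRU): [66 61 48 72 79 36]
  15. access 36: HIT. Cache (LRU->MRU): [66 61 48 72 79 36]
  16. access 61: HIT. Cache (LRU->MRU): [66 48 72 79 36 61]
  17. access 61: HIT. Cache (LRU->MRU): [66 48 72 79 36 61]
  18. access 61: HIT. Cache (LRU->MRU): [66 48 72 79 36 61]
  19. access 20: MISS, evict 66. Cache (LRU->MRU): [48 72 79 36 61 20]
Total: 12 hits, 7 misses, 1 evictions

Answer: 1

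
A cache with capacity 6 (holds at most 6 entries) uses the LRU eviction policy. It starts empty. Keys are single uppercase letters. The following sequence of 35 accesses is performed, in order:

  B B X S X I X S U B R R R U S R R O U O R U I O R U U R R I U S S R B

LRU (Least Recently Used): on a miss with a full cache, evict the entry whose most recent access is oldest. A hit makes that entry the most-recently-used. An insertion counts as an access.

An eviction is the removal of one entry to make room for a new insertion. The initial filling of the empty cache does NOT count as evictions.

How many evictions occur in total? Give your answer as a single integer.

LRU simulation (capacity=6):
  1. access B: MISS. Cache (LRU->MRU): [B]
  2. access B: HIT. Cache (LRU->MRU): [B]
  3. access X: MISS. Cache (LRU->MRU): [B X]
  4. access S: MISS. Cache (LRU->MRU): [B X S]
  5. access X: HIT. Cache (LRU->MRU): [B S X]
  6. access I: MISS. Cache (LRU->MRU): [B S X I]
  7. access X: HIT. Cache (LRU->MRU): [B S I X]
  8. access S: HIT. Cache (LRU->MRU): [B I X S]
  9. access U: MISS. Cache (LRU->MRU): [B I X S U]
  10. access B: HIT. Cache (LRU->MRU): [I X S U B]
  11. access R: MISS. Cache (LRU->MRU): [I X S U B R]
  12. access R: HIT. Cache (LRU->MRU): [I X S U B R]
  13. access R: HIT. Cache (LRU->MRU): [I X S U B R]
  14. access U: HIT. Cache (LRU->MRU): [I X S B R U]
  15. access S: HIT. Cache (LRU->MRU): [I X B R U S]
  16. access R: HIT. Cache (LRU->MRU): [I X B U S R]
  17. access R: HIT. Cache (LRU->MRU): [I X B U S R]
  18. access O: MISS, evict I. Cache (LRU->MRU): [X B U S R O]
  19. access U: HIT. Cache (LRU->MRU): [X B S R O U]
  20. access O: HIT. Cache (LRU->MRU): [X B S R U O]
  21. access R: HIT. Cache (LRU->MRU): [X B S U O R]
  22. access U: HIT. Cache (LRU->MRU): [X B S O R U]
  23. access I: MISS, evict X. Cache (LRU->MRU): [B S O R U I]
  24. access O: HIT. Cache (LRU->MRU): [B S R U I O]
  25. access R: HIT. Cache (LRU->MRU): [B S U I O R]
  26. access U: HIT. Cache (LRU->MRU): [B S I O R U]
  27. access U: HIT. Cache (LRU->MRU): [B S I O R U]
  28. access R: HIT. Cache (LRU->MRU): [B S I O U R]
  29. access R: HIT. Cache (LRU->MRU): [B S I O U R]
  30. access I: HIT. Cache (LRU->MRU): [B S O U R I]
  31. access U: HIT. Cache (LRU->MRU): [B S O R I U]
  32. access S: HIT. Cache (LRU->MRU): [B O R I U S]
  33. access S: HIT. Cache (LRU->MRU): [B O R I U S]
  34. access R: HIT. Cache (LRU->MRU): [B O I U S R]
  35. access B: HIT. Cache (LRU->MRU): [O I U S R B]
Total: 27 hits, 8 misses, 2 evictions

Answer: 2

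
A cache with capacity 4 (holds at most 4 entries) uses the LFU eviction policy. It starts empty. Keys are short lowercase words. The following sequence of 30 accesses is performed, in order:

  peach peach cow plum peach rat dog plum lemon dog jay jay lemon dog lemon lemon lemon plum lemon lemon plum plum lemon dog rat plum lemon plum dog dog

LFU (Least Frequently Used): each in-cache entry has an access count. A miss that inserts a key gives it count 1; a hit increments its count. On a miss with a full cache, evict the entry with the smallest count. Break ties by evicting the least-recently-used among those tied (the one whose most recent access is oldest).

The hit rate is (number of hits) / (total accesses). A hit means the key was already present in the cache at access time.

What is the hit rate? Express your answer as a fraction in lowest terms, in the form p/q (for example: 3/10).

Answer: 2/3

Derivation:
LFU simulation (capacity=4):
  1. access peach: MISS. Cache: [peach(c=1)]
  2. access peach: HIT, count now 2. Cache: [peach(c=2)]
  3. access cow: MISS. Cache: [cow(c=1) peach(c=2)]
  4. access plum: MISS. Cache: [cow(c=1) plum(c=1) peach(c=2)]
  5. access peach: HIT, count now 3. Cache: [cow(c=1) plum(c=1) peach(c=3)]
  6. access rat: MISS. Cache: [cow(c=1) plum(c=1) rat(c=1) peach(c=3)]
  7. access dog: MISS, evict cow(c=1). Cache: [plum(c=1) rat(c=1) dog(c=1) peach(c=3)]
  8. access plum: HIT, count now 2. Cache: [rat(c=1) dog(c=1) plum(c=2) peach(c=3)]
  9. access lemon: MISS, evict rat(c=1). Cache: [dog(c=1) lemon(c=1) plum(c=2) peach(c=3)]
  10. access dog: HIT, count now 2. Cache: [lemon(c=1) plum(c=2) dog(c=2) peach(c=3)]
  11. access jay: MISS, evict lemon(c=1). Cache: [jay(c=1) plum(c=2) dog(c=2) peach(c=3)]
  12. access jay: HIT, count now 2. Cache: [plum(c=2) dog(c=2) jay(c=2) peach(c=3)]
  13. access lemon: MISS, evict plum(c=2). Cache: [lemon(c=1) dog(c=2) jay(c=2) peach(c=3)]
  14. access dog: HIT, count now 3. Cache: [lemon(c=1) jay(c=2) peach(c=3) dog(c=3)]
  15. access lemon: HIT, count now 2. Cache: [jay(c=2) lemon(c=2) peach(c=3) dog(c=3)]
  16. access lemon: HIT, count now 3. Cache: [jay(c=2) peach(c=3) dog(c=3) lemon(c=3)]
  17. access lemon: HIT, count now 4. Cache: [jay(c=2) peach(c=3) dog(c=3) lemon(c=4)]
  18. access plum: MISS, evict jay(c=2). Cache: [plum(c=1) peach(c=3) dog(c=3) lemon(c=4)]
  19. access lemon: HIT, count now 5. Cache: [plum(c=1) peach(c=3) dog(c=3) lemon(c=5)]
  20. access lemon: HIT, count now 6. Cache: [plum(c=1) peach(c=3) dog(c=3) lemon(c=6)]
  21. access plum: HIT, count now 2. Cache: [plum(c=2) peach(c=3) dog(c=3) lemon(c=6)]
  22. access plum: HIT, count now 3. Cache: [peach(c=3) dog(c=3) plum(c=3) lemon(c=6)]
  23. access lemon: HIT, count now 7. Cache: [peach(c=3) dog(c=3) plum(c=3) lemon(c=7)]
  24. access dog: HIT, count now 4. Cache: [peach(c=3) plum(c=3) dog(c=4) lemon(c=7)]
  25. access rat: MISS, evict peach(c=3). Cache: [rat(c=1) plum(c=3) dog(c=4) lemon(c=7)]
  26. access plum: HIT, count now 4. Cache: [rat(c=1) dog(c=4) plum(c=4) lemon(c=7)]
  27. access lemon: HIT, count now 8. Cache: [rat(c=1) dog(c=4) plum(c=4) lemon(c=8)]
  28. access plum: HIT, count now 5. Cache: [rat(c=1) dog(c=4) plum(c=5) lemon(c=8)]
  29. access dog: HIT, count now 5. Cache: [rat(c=1) plum(c=5) dog(c=5) lemon(c=8)]
  30. access dog: HIT, count now 6. Cache: [rat(c=1) plum(c=5) dog(c=6) lemon(c=8)]
Total: 20 hits, 10 misses, 6 evictions

Hit rate = 20/30 = 2/3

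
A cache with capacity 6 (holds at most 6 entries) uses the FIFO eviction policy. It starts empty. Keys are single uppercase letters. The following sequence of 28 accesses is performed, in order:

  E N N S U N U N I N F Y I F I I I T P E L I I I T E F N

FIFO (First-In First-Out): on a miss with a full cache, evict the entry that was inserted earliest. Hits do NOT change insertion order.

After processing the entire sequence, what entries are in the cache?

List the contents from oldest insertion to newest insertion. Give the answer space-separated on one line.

Answer: P E L I F N

Derivation:
FIFO simulation (capacity=6):
  1. access E: MISS. Cache (old->new): [E]
  2. access N: MISS. Cache (old->new): [E N]
  3. access N: HIT. Cache (old->new): [E N]
  4. access S: MISS. Cache (old->new): [E N S]
  5. access U: MISS. Cache (old->new): [E N S U]
  6. access N: HIT. Cache (old->new): [E N S U]
  7. access U: HIT. Cache (old->new): [E N S U]
  8. access N: HIT. Cache (old->new): [E N S U]
  9. access I: MISS. Cache (old->new): [E N S U I]
  10. access N: HIT. Cache (old->new): [E N S U I]
  11. access F: MISS. Cache (old->new): [E N S U I F]
  12. access Y: MISS, evict E. Cache (old->new): [N S U I F Y]
  13. access I: HIT. Cache (old->new): [N S U I F Y]
  14. access F: HIT. Cache (old->new): [N S U I F Y]
  15. access I: HIT. Cache (old->new): [N S U I F Y]
  16. access I: HIT. Cache (old->new): [N S U I F Y]
  17. access I: HIT. Cache (old->new): [N S U I F Y]
  18. access T: MISS, evict N. Cache (old->new): [S U I F Y T]
  19. access P: MISS, evict S. Cache (old->new): [U I F Y T P]
  20. access E: MISS, evict U. Cache (old->new): [I F Y T P E]
  21. access L: MISS, evict I. Cache (old->new): [F Y T P E L]
  22. access I: MISS, evict F. Cache (old->new): [Y T P E L I]
  23. access I: HIT. Cache (old->new): [Y T P E L I]
  24. access I: HIT. Cache (old->new): [Y T P E L I]
  25. access T: HIT. Cache (old->new): [Y T P E L I]
  26. access E: HIT. Cache (old->new): [Y T P E L I]
  27. access F: MISS, evict Y. Cache (old->new): [T P E L I F]
  28. access N: MISS, evict T. Cache (old->new): [P E L I F N]
Total: 14 hits, 14 misses, 8 evictions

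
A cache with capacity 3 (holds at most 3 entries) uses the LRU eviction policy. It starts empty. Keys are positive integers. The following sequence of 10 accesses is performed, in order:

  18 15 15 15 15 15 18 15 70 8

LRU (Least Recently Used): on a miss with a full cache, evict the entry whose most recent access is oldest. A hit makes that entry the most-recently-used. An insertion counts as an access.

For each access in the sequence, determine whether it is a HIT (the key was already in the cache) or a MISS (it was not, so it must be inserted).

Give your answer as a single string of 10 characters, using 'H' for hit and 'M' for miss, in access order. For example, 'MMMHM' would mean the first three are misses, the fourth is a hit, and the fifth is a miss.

Answer: MMHHHHHHMM

Derivation:
LRU simulation (capacity=3):
  1. access 18: MISS. Cache (LRU->MRU): [18]
  2. access 15: MISS. Cache (LRU->MRU): [18 15]
  3. access 15: HIT. Cache (LRU->MRU): [18 15]
  4. access 15: HIT. Cache (LRU->MRU): [18 15]
  5. access 15: HIT. Cache (LRU->MRU): [18 15]
  6. access 15: HIT. Cache (LRU->MRU): [18 15]
  7. access 18: HIT. Cache (LRU->MRU): [15 18]
  8. access 15: HIT. Cache (LRU->MRU): [18 15]
  9. access 70: MISS. Cache (LRU->MRU): [18 15 70]
  10. access 8: MISS, evict 18. Cache (LRU->MRU): [15 70 8]
Total: 6 hits, 4 misses, 1 evictions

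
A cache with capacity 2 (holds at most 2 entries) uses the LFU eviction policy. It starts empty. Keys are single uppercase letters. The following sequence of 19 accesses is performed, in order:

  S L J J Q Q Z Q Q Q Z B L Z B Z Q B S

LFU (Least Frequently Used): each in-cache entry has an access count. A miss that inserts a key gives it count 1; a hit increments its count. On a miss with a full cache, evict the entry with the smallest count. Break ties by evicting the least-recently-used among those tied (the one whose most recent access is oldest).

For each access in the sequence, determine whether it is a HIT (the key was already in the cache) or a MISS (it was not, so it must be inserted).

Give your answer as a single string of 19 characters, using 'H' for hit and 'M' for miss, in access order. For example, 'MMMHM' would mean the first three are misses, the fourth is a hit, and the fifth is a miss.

Answer: MMMHMHMHHHHMMMMMHMM

Derivation:
LFU simulation (capacity=2):
  1. access S: MISS. Cache: [S(c=1)]
  2. access L: MISS. Cache: [S(c=1) L(c=1)]
  3. access J: MISS, evict S(c=1). Cache: [L(c=1) J(c=1)]
  4. access J: HIT, count now 2. Cache: [L(c=1) J(c=2)]
  5. access Q: MISS, evict L(c=1). Cache: [Q(c=1) J(c=2)]
  6. access Q: HIT, count now 2. Cache: [J(c=2) Q(c=2)]
  7. access Z: MISS, evict J(c=2). Cache: [Z(c=1) Q(c=2)]
  8. access Q: HIT, count now 3. Cache: [Z(c=1) Q(c=3)]
  9. access Q: HIT, count now 4. Cache: [Z(c=1) Q(c=4)]
  10. access Q: HIT, count now 5. Cache: [Z(c=1) Q(c=5)]
  11. access Z: HIT, count now 2. Cache: [Z(c=2) Q(c=5)]
  12. access B: MISS, evict Z(c=2). Cache: [B(c=1) Q(c=5)]
  13. access L: MISS, evict B(c=1). Cache: [L(c=1) Q(c=5)]
  14. access Z: MISS, evict L(c=1). Cache: [Z(c=1) Q(c=5)]
  15. access B: MISS, evict Z(c=1). Cache: [B(c=1) Q(c=5)]
  16. access Z: MISS, evict B(c=1). Cache: [Z(c=1) Q(c=5)]
  17. access Q: HIT, count now 6. Cache: [Z(c=1) Q(c=6)]
  18. access B: MISS, evict Z(c=1). Cache: [B(c=1) Q(c=6)]
  19. access S: MISS, evict B(c=1). Cache: [S(c=1) Q(c=6)]
Total: 7 hits, 12 misses, 10 evictions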